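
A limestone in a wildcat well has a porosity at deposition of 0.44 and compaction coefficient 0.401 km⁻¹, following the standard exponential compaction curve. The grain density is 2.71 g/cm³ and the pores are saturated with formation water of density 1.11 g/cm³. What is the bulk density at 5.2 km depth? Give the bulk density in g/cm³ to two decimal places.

2.62 g/cm³

Porosity at depth: phi = 0.44·exp(−0.401×5.2) = 0.44×0.1243 = 0.0547
Bulk density: ρ_b = (1−phi)ρ_g + phi·ρ_f = 0.9453×2.71 + 0.0547×1.11
       = 2.562 + 0.061 = 2.623 g/cm³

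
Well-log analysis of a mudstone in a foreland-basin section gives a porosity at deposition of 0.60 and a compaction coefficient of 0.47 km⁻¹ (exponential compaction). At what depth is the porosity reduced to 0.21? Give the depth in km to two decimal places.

Invert Athy's law: d = ln(n₀/n) / k
d = ln(0.6/0.21) / 0.47 = ln(2.857) / 0.47 = 1.0498 / 0.47 = 2.234 km

2.23 km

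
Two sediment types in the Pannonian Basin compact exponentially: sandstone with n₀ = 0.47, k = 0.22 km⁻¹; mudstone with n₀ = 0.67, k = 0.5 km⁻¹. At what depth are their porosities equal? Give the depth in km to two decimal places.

1.27 km

Set n₀ₐ e^(−kₐz) = n₀ᵦ e^(−kᵦz) ⇒ ln(n₀ₐ/n₀ᵦ) = (kₐ − kᵦ)·z
z = ln(0.47/0.67) / (0.22 − 0.5) = -0.3545 / -0.28 = 1.266 km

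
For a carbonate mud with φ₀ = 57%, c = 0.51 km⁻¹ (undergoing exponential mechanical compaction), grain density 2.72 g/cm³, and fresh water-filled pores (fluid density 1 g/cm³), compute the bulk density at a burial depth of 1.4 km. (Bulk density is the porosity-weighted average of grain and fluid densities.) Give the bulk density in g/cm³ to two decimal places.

2.24 g/cm³

Porosity at depth: φ = 0.57·exp(−0.51×1.4) = 0.57×0.4897 = 0.2791
Bulk density: ρ_b = (1−φ)ρ_g + φ·ρ_f = 0.7209×2.72 + 0.2791×1
       = 1.961 + 0.279 = 2.240 g/cm³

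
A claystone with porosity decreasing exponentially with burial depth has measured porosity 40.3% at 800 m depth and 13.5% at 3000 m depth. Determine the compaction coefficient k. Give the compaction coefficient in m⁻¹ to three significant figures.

0.000497 m⁻¹

Working in km (1 km = 1000 m; k in km⁻¹ = k in m⁻¹ × 1000):
Athy: n(z) = n₀ e^(−kz) ⇒ n₁/n₂ = e^{k(z₂−z₁)} ⇒ k = ln(n₁/n₂)/(z₂−z₁)
k = ln(0.403/0.135) / (3 − 0.8) = ln(2.985) / 2.2 = 1.0937 / 2.2 = 0.4971 km⁻¹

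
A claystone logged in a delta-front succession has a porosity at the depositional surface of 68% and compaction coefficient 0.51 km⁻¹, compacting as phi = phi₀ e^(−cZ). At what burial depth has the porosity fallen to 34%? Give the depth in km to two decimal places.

1.36 km

Invert Athy's law: Z = ln(phi₀/phi) / c
Z = ln(0.68/0.34) / 0.51 = ln(2) / 0.51 = 0.6931 / 0.51 = 1.359 km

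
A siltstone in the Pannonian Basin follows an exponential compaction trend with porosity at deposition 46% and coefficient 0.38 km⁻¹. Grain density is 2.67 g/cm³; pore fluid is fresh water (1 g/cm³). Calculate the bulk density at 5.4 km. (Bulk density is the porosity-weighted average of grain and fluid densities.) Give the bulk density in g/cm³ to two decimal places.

Porosity at depth: φ = 0.46·exp(−0.38×5.4) = 0.46×0.1285 = 0.0591
Bulk density: ρ_b = (1−φ)ρ_g + φ·ρ_f = 0.9409×2.67 + 0.0591×1
       = 2.512 + 0.059 = 2.571 g/cm³

2.57 g/cm³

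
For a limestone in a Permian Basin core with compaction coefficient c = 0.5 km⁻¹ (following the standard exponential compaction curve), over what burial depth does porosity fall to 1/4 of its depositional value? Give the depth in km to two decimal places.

2.77 km

n/n₀ = 1/4 ⇒ exp(−c·z) = 1/4 ⇒ z = ln(4) / c
z = 1.3863 / 0.5 = 2.773 km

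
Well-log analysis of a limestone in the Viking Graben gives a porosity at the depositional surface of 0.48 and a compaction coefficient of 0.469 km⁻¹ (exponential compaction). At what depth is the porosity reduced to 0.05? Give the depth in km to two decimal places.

4.82 km

Invert Athy's law: Z = ln(n₀/n) / k
Z = ln(0.48/0.05) / 0.469 = ln(9.6) / 0.469 = 2.2618 / 0.469 = 4.823 km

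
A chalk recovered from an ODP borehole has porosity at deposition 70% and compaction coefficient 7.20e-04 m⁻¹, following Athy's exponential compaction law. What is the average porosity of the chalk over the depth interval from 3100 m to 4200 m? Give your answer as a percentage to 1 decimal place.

5.2%

Working in km (1 km = 1000 m; β in km⁻¹ = β in m⁻¹ × 1000):
⟨n⟩ = (1/(d₂−d₁)) ∫ n₀ e^(−βd) dd = n₀·(e^(−β·d₁) − e^(−β·d₂)) / (β·(d₂−d₁))
e^(−0.72×3.1) = 0.1073; e^(−0.72×4.2) = 0.0486
⟨n⟩ = 0.7 × (0.1073 − 0.0486) / (0.72 × 1.1) = 0.7 × 0.0741 = 0.0519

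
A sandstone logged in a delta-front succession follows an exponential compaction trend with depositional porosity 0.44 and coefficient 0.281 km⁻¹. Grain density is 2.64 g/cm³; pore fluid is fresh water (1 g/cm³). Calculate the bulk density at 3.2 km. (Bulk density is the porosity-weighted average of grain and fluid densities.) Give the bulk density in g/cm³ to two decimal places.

2.35 g/cm³

Porosity at depth: φ = 0.44·exp(−0.281×3.2) = 0.44×0.4069 = 0.1790
Bulk density: ρ_b = (1−φ)ρ_g + φ·ρ_f = 0.8210×2.64 + 0.1790×1
       = 2.167 + 0.179 = 2.346 g/cm³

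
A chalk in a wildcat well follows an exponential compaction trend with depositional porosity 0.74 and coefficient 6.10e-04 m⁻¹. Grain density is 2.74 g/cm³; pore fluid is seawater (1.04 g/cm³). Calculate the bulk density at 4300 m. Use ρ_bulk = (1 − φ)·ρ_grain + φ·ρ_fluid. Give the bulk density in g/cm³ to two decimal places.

Working in km (1 km = 1000 m; k in km⁻¹ = k in m⁻¹ × 1000):
Porosity at depth: n = 0.74·exp(−0.61×4.3) = 0.74×0.0726 = 0.0537
Bulk density: ρ_b = (1−n)ρ_g + n·ρ_f = 0.9463×2.74 + 0.0537×1.04
       = 2.593 + 0.056 = 2.649 g/cm³

2.65 g/cm³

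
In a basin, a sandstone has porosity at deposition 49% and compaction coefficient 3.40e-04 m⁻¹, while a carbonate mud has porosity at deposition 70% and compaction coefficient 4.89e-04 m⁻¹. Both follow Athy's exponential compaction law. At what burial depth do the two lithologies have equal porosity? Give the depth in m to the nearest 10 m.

Working in km (1 km = 1000 m; k in km⁻¹ = k in m⁻¹ × 1000):
Set φ₀ₐ e^(−kₐZ) = φ₀ᵦ e^(−kᵦZ) ⇒ ln(φ₀ₐ/φ₀ᵦ) = (kₐ − kᵦ)·Z
Z = ln(0.49/0.7) / (0.34 − 0.489) = -0.3567 / -0.149 = 2.394 km

2390 m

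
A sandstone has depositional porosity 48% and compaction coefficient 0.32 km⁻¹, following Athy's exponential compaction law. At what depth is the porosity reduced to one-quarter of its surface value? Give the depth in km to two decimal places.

φ/φ₀ = 1/4 ⇒ exp(−c·z) = 1/4 ⇒ z = ln(4) / c
z = 1.3863 / 0.32 = 4.332 km

4.33 km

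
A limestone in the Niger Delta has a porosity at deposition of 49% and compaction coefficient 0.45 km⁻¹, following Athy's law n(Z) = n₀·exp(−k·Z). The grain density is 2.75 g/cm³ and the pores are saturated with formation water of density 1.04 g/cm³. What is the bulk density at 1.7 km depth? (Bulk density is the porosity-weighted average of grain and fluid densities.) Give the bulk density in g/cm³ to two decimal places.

2.36 g/cm³

Porosity at depth: n = 0.49·exp(−0.45×1.7) = 0.49×0.4653 = 0.2280
Bulk density: ρ_b = (1−n)ρ_g + n·ρ_f = 0.7720×2.75 + 0.2280×1.04
       = 2.123 + 0.237 = 2.360 g/cm³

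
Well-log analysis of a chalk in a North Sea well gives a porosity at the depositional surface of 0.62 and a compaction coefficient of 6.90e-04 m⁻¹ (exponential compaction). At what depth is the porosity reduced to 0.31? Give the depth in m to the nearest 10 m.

Working in km (1 km = 1000 m; k in km⁻¹ = k in m⁻¹ × 1000):
Invert Athy's law: d = ln(phi₀/phi) / k
d = ln(0.62/0.31) / 0.69 = ln(2) / 0.69 = 0.6931 / 0.69 = 1.005 km

1000 m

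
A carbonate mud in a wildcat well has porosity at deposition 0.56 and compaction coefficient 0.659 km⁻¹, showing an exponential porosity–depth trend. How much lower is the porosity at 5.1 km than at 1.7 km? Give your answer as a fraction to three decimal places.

φ(1.7) = 0.56·e^(−0.659×1.7) = 0.1827
φ(5.1) = 0.56·e^(−0.659×5.1) = 0.0194
Δφ = 0.1827 − 0.0194 = 0.1632

0.163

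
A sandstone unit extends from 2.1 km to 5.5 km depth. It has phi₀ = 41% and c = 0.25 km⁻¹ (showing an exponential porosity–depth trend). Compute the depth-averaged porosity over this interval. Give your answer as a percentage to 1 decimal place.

16.3%

⟨phi⟩ = (1/(d₂−d₁)) ∫ phi₀ e^(−cd) dd = phi₀·(e^(−c·d₁) − e^(−c·d₂)) / (c·(d₂−d₁))
e^(−0.25×2.1) = 0.5916; e^(−0.25×5.5) = 0.2528
⟨phi⟩ = 0.41 × (0.5916 − 0.2528) / (0.25 × 3.4) = 0.41 × 0.3985 = 0.1634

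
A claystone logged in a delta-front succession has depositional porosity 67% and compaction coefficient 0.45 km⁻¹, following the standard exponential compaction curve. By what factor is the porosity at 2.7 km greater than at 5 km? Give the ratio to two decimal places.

2.82

phi(z₁)/phi(z₂) = e^(−c·z₁)/e^(−c·z₂) = e^{c(z₂−z₁)}
= exp(0.45 × 2.3) = exp(1.035) = 2.8151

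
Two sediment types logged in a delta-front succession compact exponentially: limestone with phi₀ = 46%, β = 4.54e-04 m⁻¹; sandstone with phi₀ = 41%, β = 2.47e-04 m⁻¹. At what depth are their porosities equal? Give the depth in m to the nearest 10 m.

560 m

Working in km (1 km = 1000 m; β in km⁻¹ = β in m⁻¹ × 1000):
Set phi₀ₐ e^(−βₐz) = phi₀ᵦ e^(−βᵦz) ⇒ ln(phi₀ₐ/phi₀ᵦ) = (βₐ − βᵦ)·z
z = ln(0.46/0.41) / (0.454 − 0.247) = 0.1151 / 0.207 = 0.556 km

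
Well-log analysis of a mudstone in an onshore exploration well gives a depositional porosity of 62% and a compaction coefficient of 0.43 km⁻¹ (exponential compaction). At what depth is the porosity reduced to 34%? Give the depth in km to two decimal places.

1.40 km

Invert Athy's law: Z = ln(n₀/n) / k
Z = ln(0.62/0.34) / 0.43 = ln(1.824) / 0.43 = 0.6008 / 0.43 = 1.397 km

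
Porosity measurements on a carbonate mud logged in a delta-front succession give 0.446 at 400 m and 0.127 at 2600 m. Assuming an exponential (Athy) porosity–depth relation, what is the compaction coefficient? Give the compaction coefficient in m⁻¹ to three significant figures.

Working in km (1 km = 1000 m; k in km⁻¹ = k in m⁻¹ × 1000):
Athy: n(d) = n₀ e^(−kd) ⇒ n₁/n₂ = e^{k(d₂−d₁)} ⇒ k = ln(n₁/n₂)/(d₂−d₁)
k = ln(0.446/0.127) / (2.6 − 0.4) = ln(3.512) / 2.2 = 1.2561 / 2.2 = 0.571 km⁻¹

0.000571 m⁻¹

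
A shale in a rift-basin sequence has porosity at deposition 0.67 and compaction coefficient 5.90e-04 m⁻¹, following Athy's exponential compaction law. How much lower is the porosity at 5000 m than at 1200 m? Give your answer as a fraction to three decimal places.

0.295

Working in km (1 km = 1000 m; β in km⁻¹ = β in m⁻¹ × 1000):
n(1.2) = 0.67·e^(−0.59×1.2) = 0.3301
n(5) = 0.67·e^(−0.59×5) = 0.0351
Δn = 0.3301 − 0.0351 = 0.2950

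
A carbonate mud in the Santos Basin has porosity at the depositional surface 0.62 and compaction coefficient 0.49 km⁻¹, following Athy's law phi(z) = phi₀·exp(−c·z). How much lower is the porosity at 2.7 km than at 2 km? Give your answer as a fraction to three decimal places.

0.068

phi(2) = 0.62·e^(−0.49×2) = 0.2327
phi(2.7) = 0.62·e^(−0.49×2.7) = 0.1651
Δphi = 0.2327 − 0.1651 = 0.0676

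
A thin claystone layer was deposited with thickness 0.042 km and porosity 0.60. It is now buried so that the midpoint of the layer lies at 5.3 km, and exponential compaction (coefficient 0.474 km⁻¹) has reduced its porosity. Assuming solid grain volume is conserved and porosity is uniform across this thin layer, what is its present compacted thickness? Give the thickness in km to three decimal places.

Porosity at 5.3 km: phi = 0.6·exp(−0.474×5.3) = 0.0487
Solid-volume conservation: h(1−phi) = h₀(1−phi₀) ⇒ h = h₀·(1−phi₀)/(1−phi)
h = 0.042 × (1 − 0.6)/(1 − 0.0487) = 0.042 × 0.4205 = 0.0177 km

0.018 km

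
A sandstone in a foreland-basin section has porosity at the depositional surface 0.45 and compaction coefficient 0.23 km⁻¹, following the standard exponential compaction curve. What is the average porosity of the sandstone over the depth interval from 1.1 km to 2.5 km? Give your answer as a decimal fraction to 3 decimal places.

0.299

⟨phi⟩ = (1/(Z₂−Z₁)) ∫ phi₀ e^(−cZ) dZ = phi₀·(e^(−c·Z₁) − e^(−c·Z₂)) / (c·(Z₂−Z₁))
e^(−0.23×1.1) = 0.7765; e^(−0.23×2.5) = 0.5627
⟨phi⟩ = 0.45 × (0.7765 − 0.5627) / (0.23 × 1.4) = 0.45 × 0.6639 = 0.2987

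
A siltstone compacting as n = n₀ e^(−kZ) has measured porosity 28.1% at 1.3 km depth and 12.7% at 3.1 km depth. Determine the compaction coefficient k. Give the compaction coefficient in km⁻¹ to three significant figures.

Athy: n(Z) = n₀ e^(−kZ) ⇒ n₁/n₂ = e^{k(Z₂−Z₁)} ⇒ k = ln(n₁/n₂)/(Z₂−Z₁)
k = ln(0.281/0.127) / (3.1 − 1.3) = ln(2.213) / 1.8 = 0.7942 / 1.8 = 0.4412 km⁻¹

0.441 km⁻¹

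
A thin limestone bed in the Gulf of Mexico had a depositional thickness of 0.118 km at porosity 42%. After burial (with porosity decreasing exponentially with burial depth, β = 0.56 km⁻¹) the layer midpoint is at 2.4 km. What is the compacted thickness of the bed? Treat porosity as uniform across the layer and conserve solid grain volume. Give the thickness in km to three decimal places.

Porosity at 2.4 km: phi = 0.42·exp(−0.56×2.4) = 0.1095
Solid-volume conservation: h(1−phi) = h₀(1−phi₀) ⇒ h = h₀·(1−phi₀)/(1−phi)
h = 0.118 × (1 − 0.42)/(1 − 0.1095) = 0.118 × 0.6513 = 0.0769 km

0.077 km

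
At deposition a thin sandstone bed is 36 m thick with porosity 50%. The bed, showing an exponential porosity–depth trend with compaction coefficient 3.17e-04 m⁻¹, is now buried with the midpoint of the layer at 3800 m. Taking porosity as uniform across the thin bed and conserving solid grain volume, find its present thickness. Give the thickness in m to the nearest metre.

21 m

Working in km (1 km = 1000 m; c in km⁻¹ = c in m⁻¹ × 1000):
Porosity at 3.8 km: φ = 0.5·exp(−0.317×3.8) = 0.1499
Solid-volume conservation: h(1−φ) = h₀(1−φ₀) ⇒ h = h₀·(1−φ₀)/(1−φ)
h = 0.036 × (1 − 0.5)/(1 − 0.1499) = 0.036 × 0.5882 = 0.0212 km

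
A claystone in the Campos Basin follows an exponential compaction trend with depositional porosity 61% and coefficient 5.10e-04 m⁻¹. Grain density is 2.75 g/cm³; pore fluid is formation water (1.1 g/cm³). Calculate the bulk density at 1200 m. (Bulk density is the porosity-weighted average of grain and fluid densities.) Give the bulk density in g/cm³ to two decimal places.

2.20 g/cm³

Working in km (1 km = 1000 m; c in km⁻¹ = c in m⁻¹ × 1000):
Porosity at depth: φ = 0.61·exp(−0.51×1.2) = 0.61×0.5423 = 0.3308
Bulk density: ρ_b = (1−φ)ρ_g + φ·ρ_f = 0.6692×2.75 + 0.3308×1.1
       = 1.840 + 0.364 = 2.204 g/cm³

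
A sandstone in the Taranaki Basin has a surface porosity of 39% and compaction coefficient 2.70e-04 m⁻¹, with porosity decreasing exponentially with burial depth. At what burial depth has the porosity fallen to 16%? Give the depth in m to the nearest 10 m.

3300 m

Working in km (1 km = 1000 m; β in km⁻¹ = β in m⁻¹ × 1000):
Invert Athy's law: Z = ln(φ₀/φ) / β
Z = ln(0.39/0.16) / 0.27 = ln(2.438) / 0.27 = 0.8910 / 0.27 = 3.300 km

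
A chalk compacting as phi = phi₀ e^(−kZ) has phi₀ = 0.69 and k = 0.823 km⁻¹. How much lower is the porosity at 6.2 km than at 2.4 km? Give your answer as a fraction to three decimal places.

phi(2.4) = 0.69·e^(−0.823×2.4) = 0.0957
phi(6.2) = 0.69·e^(−0.823×6.2) = 0.0042
Δphi = 0.0957 − 0.0042 = 0.0915

0.092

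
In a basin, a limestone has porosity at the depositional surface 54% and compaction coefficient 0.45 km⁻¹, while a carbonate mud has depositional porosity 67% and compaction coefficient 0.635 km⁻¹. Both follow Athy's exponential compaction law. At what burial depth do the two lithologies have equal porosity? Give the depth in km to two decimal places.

1.17 km

Set φ₀ₐ e^(−cₐZ) = φ₀ᵦ e^(−cᵦZ) ⇒ ln(φ₀ₐ/φ₀ᵦ) = (cₐ − cᵦ)·Z
Z = ln(0.54/0.67) / (0.45 − 0.635) = -0.2157 / -0.185 = 1.166 km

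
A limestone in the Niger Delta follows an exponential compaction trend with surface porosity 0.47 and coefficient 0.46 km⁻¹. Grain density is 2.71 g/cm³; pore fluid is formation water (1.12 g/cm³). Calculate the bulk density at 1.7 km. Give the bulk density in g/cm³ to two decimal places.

2.37 g/cm³

Porosity at depth: phi = 0.47·exp(−0.46×1.7) = 0.47×0.4575 = 0.2150
Bulk density: ρ_b = (1−phi)ρ_g + phi·ρ_f = 0.7850×2.71 + 0.2150×1.12
       = 2.127 + 0.241 = 2.368 g/cm³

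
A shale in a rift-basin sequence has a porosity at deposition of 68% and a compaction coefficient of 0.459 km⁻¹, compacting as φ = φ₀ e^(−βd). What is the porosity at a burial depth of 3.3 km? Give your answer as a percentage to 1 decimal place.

φ = φ₀·exp(−β·d) = 0.68 × exp(−0.459 × 3.3) = 0.68 × exp(−1.515)
  = 0.68 × 0.2199 = 0.1495

15.0%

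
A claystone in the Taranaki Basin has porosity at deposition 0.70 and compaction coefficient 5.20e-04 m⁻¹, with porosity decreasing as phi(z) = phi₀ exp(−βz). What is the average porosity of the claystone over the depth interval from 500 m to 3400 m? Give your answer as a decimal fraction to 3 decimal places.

0.279

Working in km (1 km = 1000 m; β in km⁻¹ = β in m⁻¹ × 1000):
⟨phi⟩ = (1/(z₂−z₁)) ∫ phi₀ e^(−βz) dz = phi₀·(e^(−β·z₁) − e^(−β·z₂)) / (β·(z₂−z₁))
e^(−0.52×0.5) = 0.7711; e^(−0.52×3.4) = 0.1707
⟨phi⟩ = 0.7 × (0.7711 − 0.1707) / (0.52 × 2.9) = 0.7 × 0.3981 = 0.2787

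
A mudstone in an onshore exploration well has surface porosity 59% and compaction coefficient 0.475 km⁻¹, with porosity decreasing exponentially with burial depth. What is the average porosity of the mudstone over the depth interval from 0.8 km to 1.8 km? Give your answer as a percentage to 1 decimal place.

⟨n⟩ = (1/(d₂−d₁)) ∫ n₀ e^(−βd) dd = n₀·(e^(−β·d₁) − e^(−β·d₂)) / (β·(d₂−d₁))
e^(−0.475×0.8) = 0.6839; e^(−0.475×1.8) = 0.4253
⟨n⟩ = 0.59 × (0.6839 − 0.4253) / (0.475 × 1) = 0.59 × 0.5444 = 0.3212

32.1%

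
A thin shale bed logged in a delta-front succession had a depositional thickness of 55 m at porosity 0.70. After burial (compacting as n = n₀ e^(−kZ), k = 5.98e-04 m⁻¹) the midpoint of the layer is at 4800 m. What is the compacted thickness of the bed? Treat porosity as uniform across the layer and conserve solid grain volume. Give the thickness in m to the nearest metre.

Working in km (1 km = 1000 m; k in km⁻¹ = k in m⁻¹ × 1000):
Porosity at 4.8 km: n = 0.7·exp(−0.598×4.8) = 0.0397
Solid-volume conservation: h(1−n) = h₀(1−n₀) ⇒ h = h₀·(1−n₀)/(1−n)
h = 0.055 × (1 − 0.7)/(1 − 0.0397) = 0.055 × 0.3124 = 0.0172 km

17 m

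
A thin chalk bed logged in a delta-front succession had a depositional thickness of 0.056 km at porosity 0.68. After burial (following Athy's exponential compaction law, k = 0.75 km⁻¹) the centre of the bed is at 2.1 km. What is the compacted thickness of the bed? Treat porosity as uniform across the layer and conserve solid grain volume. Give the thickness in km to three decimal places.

Porosity at 2.1 km: phi = 0.68·exp(−0.75×2.1) = 0.1408
Solid-volume conservation: h(1−phi) = h₀(1−phi₀) ⇒ h = h₀·(1−phi₀)/(1−phi)
h = 0.056 × (1 − 0.68)/(1 − 0.1408) = 0.056 × 0.3724 = 0.0209 km

0.021 km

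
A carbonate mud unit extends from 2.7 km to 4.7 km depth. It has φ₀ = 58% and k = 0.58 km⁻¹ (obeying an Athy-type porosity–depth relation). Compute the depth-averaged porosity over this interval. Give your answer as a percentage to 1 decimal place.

⟨φ⟩ = (1/(z₂−z₁)) ∫ φ₀ e^(−kz) dz = φ₀·(e^(−k·z₁) − e^(−k·z₂)) / (k·(z₂−z₁))
e^(−0.58×2.7) = 0.2089; e^(−0.58×4.7) = 0.0655
⟨φ⟩ = 0.58 × (0.2089 − 0.0655) / (0.58 × 2) = 0.58 × 0.1236 = 0.0717

7.2%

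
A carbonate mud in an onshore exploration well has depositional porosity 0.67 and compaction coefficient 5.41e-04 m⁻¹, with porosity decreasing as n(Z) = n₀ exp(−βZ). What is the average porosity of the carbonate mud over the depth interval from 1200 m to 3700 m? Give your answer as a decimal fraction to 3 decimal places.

0.192

Working in km (1 km = 1000 m; β in km⁻¹ = β in m⁻¹ × 1000):
⟨n⟩ = (1/(Z₂−Z₁)) ∫ n₀ e^(−βZ) dZ = n₀·(e^(−β·Z₁) − e^(−β·Z₂)) / (β·(Z₂−Z₁))
e^(−0.541×1.2) = 0.5225; e^(−0.541×3.7) = 0.1351
⟨n⟩ = 0.67 × (0.5225 − 0.1351) / (0.541 × 2.5) = 0.67 × 0.2864 = 0.1919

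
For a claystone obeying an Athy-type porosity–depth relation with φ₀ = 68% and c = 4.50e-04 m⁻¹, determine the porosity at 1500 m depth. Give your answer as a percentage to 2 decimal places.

Working in km (1 km = 1000 m; c in km⁻¹ = c in m⁻¹ × 1000):
φ = φ₀·exp(−c·z) = 0.68 × exp(−0.45 × 1.5) = 0.68 × exp(−0.675)
  = 0.68 × 0.5092 = 0.3462

34.62%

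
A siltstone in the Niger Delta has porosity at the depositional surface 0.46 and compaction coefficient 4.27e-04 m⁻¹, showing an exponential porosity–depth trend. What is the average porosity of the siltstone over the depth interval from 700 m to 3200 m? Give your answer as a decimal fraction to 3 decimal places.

0.210

Working in km (1 km = 1000 m; β in km⁻¹ = β in m⁻¹ × 1000):
⟨phi⟩ = (1/(Z₂−Z₁)) ∫ phi₀ e^(−βZ) dZ = phi₀·(e^(−β·Z₁) − e^(−β·Z₂)) / (β·(Z₂−Z₁))
e^(−0.427×0.7) = 0.7416; e^(−0.427×3.2) = 0.2550
⟨phi⟩ = 0.46 × (0.7416 − 0.2550) / (0.427 × 2.5) = 0.46 × 0.4558 = 0.2097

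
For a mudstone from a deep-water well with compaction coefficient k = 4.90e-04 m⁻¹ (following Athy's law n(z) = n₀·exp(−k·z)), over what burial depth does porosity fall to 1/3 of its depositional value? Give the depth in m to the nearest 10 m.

Working in km (1 km = 1000 m; k in km⁻¹ = k in m⁻¹ × 1000):
n/n₀ = 1/3 ⇒ exp(−k·z) = 1/3 ⇒ z = ln(3) / k
z = 1.0986 / 0.49 = 2.242 km

2240 m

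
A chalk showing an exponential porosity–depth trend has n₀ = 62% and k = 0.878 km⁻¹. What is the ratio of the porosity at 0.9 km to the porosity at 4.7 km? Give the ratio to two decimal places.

28.12

n(d₁)/n(d₂) = e^(−k·d₁)/e^(−k·d₂) = e^{k(d₂−d₁)}
= exp(0.878 × 3.8) = exp(3.336) = 28.1177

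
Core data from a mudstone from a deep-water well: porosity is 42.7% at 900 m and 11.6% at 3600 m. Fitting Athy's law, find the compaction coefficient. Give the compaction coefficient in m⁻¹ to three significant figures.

0.000483 m⁻¹

Working in km (1 km = 1000 m; β in km⁻¹ = β in m⁻¹ × 1000):
Athy: phi(z) = phi₀ e^(−βz) ⇒ phi₁/phi₂ = e^{β(z₂−z₁)} ⇒ β = ln(phi₁/phi₂)/(z₂−z₁)
β = ln(0.427/0.116) / (3.6 − 0.9) = ln(3.681) / 2.7 = 1.3032 / 2.7 = 0.4827 km⁻¹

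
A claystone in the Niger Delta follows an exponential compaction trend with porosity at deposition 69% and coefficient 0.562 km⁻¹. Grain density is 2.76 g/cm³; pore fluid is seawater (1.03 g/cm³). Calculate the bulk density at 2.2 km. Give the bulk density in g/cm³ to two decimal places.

2.41 g/cm³

Porosity at depth: n = 0.69·exp(−0.562×2.2) = 0.69×0.2904 = 0.2004
Bulk density: ρ_b = (1−n)ρ_g + n·ρ_f = 0.7996×2.76 + 0.2004×1.03
       = 2.207 + 0.206 = 2.413 g/cm³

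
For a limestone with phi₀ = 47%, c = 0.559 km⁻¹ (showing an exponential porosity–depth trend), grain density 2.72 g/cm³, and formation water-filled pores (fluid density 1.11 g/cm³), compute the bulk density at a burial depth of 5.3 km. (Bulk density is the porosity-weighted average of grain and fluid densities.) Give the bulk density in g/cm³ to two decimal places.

Porosity at depth: phi = 0.47·exp(−0.559×5.3) = 0.47×0.0517 = 0.0243
Bulk density: ρ_b = (1−phi)ρ_g + phi·ρ_f = 0.9757×2.72 + 0.0243×1.11
       = 2.654 + 0.027 = 2.681 g/cm³

2.68 g/cm³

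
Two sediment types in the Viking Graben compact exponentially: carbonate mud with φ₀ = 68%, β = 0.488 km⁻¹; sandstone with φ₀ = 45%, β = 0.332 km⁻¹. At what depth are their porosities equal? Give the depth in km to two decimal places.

2.65 km

Set φ₀ₐ e^(−βₐZ) = φ₀ᵦ e^(−βᵦZ) ⇒ ln(φ₀ₐ/φ₀ᵦ) = (βₐ − βᵦ)·Z
Z = ln(0.68/0.45) / (0.488 − 0.332) = 0.4128 / 0.156 = 2.646 km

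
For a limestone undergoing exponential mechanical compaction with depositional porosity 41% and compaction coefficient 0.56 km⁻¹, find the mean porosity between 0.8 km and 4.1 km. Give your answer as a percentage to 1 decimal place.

11.9%

⟨φ⟩ = (1/(d₂−d₁)) ∫ φ₀ e^(−kd) dd = φ₀·(e^(−k·d₁) − e^(−k·d₂)) / (k·(d₂−d₁))
e^(−0.56×0.8) = 0.6389; e^(−0.56×4.1) = 0.1007
⟨φ⟩ = 0.41 × (0.6389 − 0.1007) / (0.56 × 3.3) = 0.41 × 0.2913 = 0.1194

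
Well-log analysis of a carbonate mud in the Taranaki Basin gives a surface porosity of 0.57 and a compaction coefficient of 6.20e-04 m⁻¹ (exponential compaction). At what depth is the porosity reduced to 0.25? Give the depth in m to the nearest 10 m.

1330 m

Working in km (1 km = 1000 m; β in km⁻¹ = β in m⁻¹ × 1000):
Invert Athy's law: z = ln(φ₀/φ) / β
z = ln(0.57/0.25) / 0.62 = ln(2.28) / 0.62 = 0.8242 / 0.62 = 1.329 km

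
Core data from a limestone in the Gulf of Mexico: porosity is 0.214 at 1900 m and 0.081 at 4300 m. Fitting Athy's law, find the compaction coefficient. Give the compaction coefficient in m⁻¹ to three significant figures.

0.000405 m⁻¹

Working in km (1 km = 1000 m; c in km⁻¹ = c in m⁻¹ × 1000):
Athy: phi(Z) = phi₀ e^(−cZ) ⇒ phi₁/phi₂ = e^{c(Z₂−Z₁)} ⇒ c = ln(phi₁/phi₂)/(Z₂−Z₁)
c = ln(0.214/0.081) / (4.3 − 1.9) = ln(2.642) / 2.4 = 0.9715 / 2.4 = 0.4048 km⁻¹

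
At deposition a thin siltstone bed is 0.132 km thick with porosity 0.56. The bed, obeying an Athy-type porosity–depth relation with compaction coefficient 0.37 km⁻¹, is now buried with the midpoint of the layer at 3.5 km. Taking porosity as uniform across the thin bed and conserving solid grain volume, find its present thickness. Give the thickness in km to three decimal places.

0.069 km

Porosity at 3.5 km: φ = 0.56·exp(−0.37×3.5) = 0.1534
Solid-volume conservation: h(1−φ) = h₀(1−φ₀) ⇒ h = h₀·(1−φ₀)/(1−φ)
h = 0.132 × (1 − 0.56)/(1 − 0.1534) = 0.132 × 0.5197 = 0.0686 km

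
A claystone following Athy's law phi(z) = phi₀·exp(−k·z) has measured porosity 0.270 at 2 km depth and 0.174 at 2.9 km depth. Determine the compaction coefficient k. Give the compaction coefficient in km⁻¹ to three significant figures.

Athy: phi(z) = phi₀ e^(−kz) ⇒ phi₁/phi₂ = e^{k(z₂−z₁)} ⇒ k = ln(phi₁/phi₂)/(z₂−z₁)
k = ln(0.27/0.174) / (2.9 − 2) = ln(1.552) / 0.9 = 0.4394 / 0.9 = 0.4882 km⁻¹

0.488 km⁻¹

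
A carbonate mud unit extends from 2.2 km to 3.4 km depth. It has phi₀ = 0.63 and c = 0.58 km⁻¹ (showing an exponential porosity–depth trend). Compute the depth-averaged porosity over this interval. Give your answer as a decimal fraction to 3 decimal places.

⟨phi⟩ = (1/(Z₂−Z₁)) ∫ phi₀ e^(−cZ) dZ = phi₀·(e^(−c·Z₁) − e^(−c·Z₂)) / (c·(Z₂−Z₁))
e^(−0.58×2.2) = 0.2792; e^(−0.58×3.4) = 0.1392
⟨phi⟩ = 0.63 × (0.2792 − 0.1392) / (0.58 × 1.2) = 0.63 × 0.2011 = 0.1267

0.127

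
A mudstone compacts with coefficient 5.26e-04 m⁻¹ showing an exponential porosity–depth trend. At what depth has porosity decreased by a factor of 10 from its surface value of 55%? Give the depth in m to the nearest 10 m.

Working in km (1 km = 1000 m; β in km⁻¹ = β in m⁻¹ × 1000):
n/n₀ = 1/10 ⇒ exp(−β·z) = 1/10 ⇒ z = ln(10) / β
z = 2.3026 / 0.526 = 4.378 km

4380 m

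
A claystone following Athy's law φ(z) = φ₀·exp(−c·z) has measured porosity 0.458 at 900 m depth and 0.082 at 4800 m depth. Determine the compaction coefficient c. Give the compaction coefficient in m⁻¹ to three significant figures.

0.000441 m⁻¹

Working in km (1 km = 1000 m; c in km⁻¹ = c in m⁻¹ × 1000):
Athy: φ(z) = φ₀ e^(−cz) ⇒ φ₁/φ₂ = e^{c(z₂−z₁)} ⇒ c = ln(φ₁/φ₂)/(z₂−z₁)
c = ln(0.458/0.082) / (4.8 − 0.9) = ln(5.585) / 3.9 = 1.7201 / 3.9 = 0.4411 km⁻¹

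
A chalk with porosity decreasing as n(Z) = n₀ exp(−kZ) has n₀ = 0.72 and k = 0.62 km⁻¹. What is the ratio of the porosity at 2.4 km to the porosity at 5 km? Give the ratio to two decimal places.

5.01

n(Z₁)/n(Z₂) = e^(−k·Z₁)/e^(−k·Z₂) = e^{k(Z₂−Z₁)}
= exp(0.62 × 2.6) = exp(1.612) = 5.0128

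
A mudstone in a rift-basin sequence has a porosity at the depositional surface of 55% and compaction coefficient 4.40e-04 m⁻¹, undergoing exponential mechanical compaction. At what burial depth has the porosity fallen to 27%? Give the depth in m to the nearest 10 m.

Working in km (1 km = 1000 m; c in km⁻¹ = c in m⁻¹ × 1000):
Invert Athy's law: z = ln(phi₀/phi) / c
z = ln(0.55/0.27) / 0.44 = ln(2.037) / 0.44 = 0.7115 / 0.44 = 1.617 km

1620 m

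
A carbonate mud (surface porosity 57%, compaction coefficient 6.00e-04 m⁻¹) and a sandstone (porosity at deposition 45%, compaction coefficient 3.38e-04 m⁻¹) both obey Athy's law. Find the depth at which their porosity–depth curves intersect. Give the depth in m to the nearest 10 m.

Working in km (1 km = 1000 m; k in km⁻¹ = k in m⁻¹ × 1000):
Set phi₀ₐ e^(−kₐZ) = phi₀ᵦ e^(−kᵦZ) ⇒ ln(phi₀ₐ/phi₀ᵦ) = (kₐ − kᵦ)·Z
Z = ln(0.57/0.45) / (0.6 − 0.338) = 0.2364 / 0.262 = 0.902 km

900 m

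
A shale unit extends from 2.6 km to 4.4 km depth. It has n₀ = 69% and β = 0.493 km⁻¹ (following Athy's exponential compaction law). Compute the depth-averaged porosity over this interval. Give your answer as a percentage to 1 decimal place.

⟨n⟩ = (1/(d₂−d₁)) ∫ n₀ e^(−βd) dd = n₀·(e^(−β·d₁) − e^(−β·d₂)) / (β·(d₂−d₁))
e^(−0.493×2.6) = 0.2775; e^(−0.493×4.4) = 0.1143
⟨n⟩ = 0.69 × (0.2775 − 0.1143) / (0.493 × 1.8) = 0.69 × 0.1840 = 0.1269

12.7%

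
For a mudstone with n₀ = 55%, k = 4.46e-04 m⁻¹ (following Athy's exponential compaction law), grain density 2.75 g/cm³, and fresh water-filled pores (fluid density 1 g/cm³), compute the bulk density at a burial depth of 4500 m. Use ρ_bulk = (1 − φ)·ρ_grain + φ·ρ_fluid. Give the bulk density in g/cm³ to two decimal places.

Working in km (1 km = 1000 m; k in km⁻¹ = k in m⁻¹ × 1000):
Porosity at depth: n = 0.55·exp(−0.446×4.5) = 0.55×0.1344 = 0.0739
Bulk density: ρ_b = (1−n)ρ_g + n·ρ_f = 0.9261×2.75 + 0.0739×1
       = 2.547 + 0.074 = 2.621 g/cm³

2.62 g/cm³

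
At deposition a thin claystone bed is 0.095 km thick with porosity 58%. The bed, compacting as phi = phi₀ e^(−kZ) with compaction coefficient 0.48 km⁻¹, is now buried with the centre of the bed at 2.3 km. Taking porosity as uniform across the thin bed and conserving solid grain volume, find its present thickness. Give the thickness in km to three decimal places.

0.049 km

Porosity at 2.3 km: phi = 0.58·exp(−0.48×2.3) = 0.1923
Solid-volume conservation: h(1−phi) = h₀(1−phi₀) ⇒ h = h₀·(1−phi₀)/(1−phi)
h = 0.095 × (1 − 0.58)/(1 − 0.1923) = 0.095 × 0.5200 = 0.0494 km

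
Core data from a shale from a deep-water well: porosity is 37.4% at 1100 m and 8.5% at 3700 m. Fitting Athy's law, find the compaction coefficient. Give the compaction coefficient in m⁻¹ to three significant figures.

Working in km (1 km = 1000 m; k in km⁻¹ = k in m⁻¹ × 1000):
Athy: φ(Z) = φ₀ e^(−kZ) ⇒ φ₁/φ₂ = e^{k(Z₂−Z₁)} ⇒ k = ln(φ₁/φ₂)/(Z₂−Z₁)
k = ln(0.374/0.085) / (3.7 − 1.1) = ln(4.4) / 2.6 = 1.4816 / 2.6 = 0.5698 km⁻¹

0.000570 m⁻¹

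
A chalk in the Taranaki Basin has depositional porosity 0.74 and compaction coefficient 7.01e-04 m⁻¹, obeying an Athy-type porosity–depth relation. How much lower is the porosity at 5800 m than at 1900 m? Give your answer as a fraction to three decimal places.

Working in km (1 km = 1000 m; c in km⁻¹ = c in m⁻¹ × 1000):
n(1.9) = 0.74·e^(−0.701×1.9) = 0.1953
n(5.8) = 0.74·e^(−0.701×5.8) = 0.0127
Δn = 0.1953 − 0.0127 = 0.1827

0.183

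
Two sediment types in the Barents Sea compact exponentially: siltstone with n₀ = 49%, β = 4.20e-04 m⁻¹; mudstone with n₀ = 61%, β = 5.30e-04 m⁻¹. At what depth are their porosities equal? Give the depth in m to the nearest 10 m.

1990 m

Working in km (1 km = 1000 m; β in km⁻¹ = β in m⁻¹ × 1000):
Set n₀ₐ e^(−βₐZ) = n₀ᵦ e^(−βᵦZ) ⇒ ln(n₀ₐ/n₀ᵦ) = (βₐ − βᵦ)·Z
Z = ln(0.49/0.61) / (0.42 − 0.53) = -0.2191 / -0.11 = 1.991 km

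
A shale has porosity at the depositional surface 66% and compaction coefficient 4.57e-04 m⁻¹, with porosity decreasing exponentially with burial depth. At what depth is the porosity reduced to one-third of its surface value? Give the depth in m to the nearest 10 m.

Working in km (1 km = 1000 m; β in km⁻¹ = β in m⁻¹ × 1000):
φ/φ₀ = 1/3 ⇒ exp(−β·Z) = 1/3 ⇒ Z = ln(3) / β
Z = 1.0986 / 0.457 = 2.404 km

2400 m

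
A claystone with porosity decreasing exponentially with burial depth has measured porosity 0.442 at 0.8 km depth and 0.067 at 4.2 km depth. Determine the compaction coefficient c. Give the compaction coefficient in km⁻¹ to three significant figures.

0.555 km⁻¹

Athy: phi(z) = phi₀ e^(−cz) ⇒ phi₁/phi₂ = e^{c(z₂−z₁)} ⇒ c = ln(phi₁/phi₂)/(z₂−z₁)
c = ln(0.442/0.067) / (4.2 − 0.8) = ln(6.597) / 3.4 = 1.8866 / 3.4 = 0.5549 km⁻¹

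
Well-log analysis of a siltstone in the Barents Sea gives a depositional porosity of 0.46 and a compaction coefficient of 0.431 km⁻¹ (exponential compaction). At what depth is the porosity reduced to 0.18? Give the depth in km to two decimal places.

Invert Athy's law: d = ln(φ₀/φ) / β
d = ln(0.46/0.18) / 0.431 = ln(2.556) / 0.431 = 0.9383 / 0.431 = 2.177 km

2.18 km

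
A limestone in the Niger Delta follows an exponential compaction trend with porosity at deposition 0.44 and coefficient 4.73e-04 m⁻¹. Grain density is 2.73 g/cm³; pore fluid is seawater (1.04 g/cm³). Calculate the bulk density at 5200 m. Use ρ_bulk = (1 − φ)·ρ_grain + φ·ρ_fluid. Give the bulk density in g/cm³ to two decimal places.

2.67 g/cm³

Working in km (1 km = 1000 m; β in km⁻¹ = β in m⁻¹ × 1000):
Porosity at depth: n = 0.44·exp(−0.473×5.2) = 0.44×0.0855 = 0.0376
Bulk density: ρ_b = (1−n)ρ_g + n·ρ_f = 0.9624×2.73 + 0.0376×1.04
       = 2.627 + 0.039 = 2.666 g/cm³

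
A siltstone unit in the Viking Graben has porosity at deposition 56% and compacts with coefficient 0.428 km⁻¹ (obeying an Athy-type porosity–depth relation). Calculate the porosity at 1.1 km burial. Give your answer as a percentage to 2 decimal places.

34.97%

n = n₀·exp(−c·z) = 0.56 × exp(−0.428 × 1.1) = 0.56 × exp(−0.4708)
  = 0.56 × 0.6245 = 0.3497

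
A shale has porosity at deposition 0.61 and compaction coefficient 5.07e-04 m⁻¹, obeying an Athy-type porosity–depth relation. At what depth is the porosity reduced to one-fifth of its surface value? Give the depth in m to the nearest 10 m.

3170 m

Working in km (1 km = 1000 m; k in km⁻¹ = k in m⁻¹ × 1000):
φ/φ₀ = 1/5 ⇒ exp(−k·z) = 1/5 ⇒ z = ln(5) / k
z = 1.6094 / 0.507 = 3.174 km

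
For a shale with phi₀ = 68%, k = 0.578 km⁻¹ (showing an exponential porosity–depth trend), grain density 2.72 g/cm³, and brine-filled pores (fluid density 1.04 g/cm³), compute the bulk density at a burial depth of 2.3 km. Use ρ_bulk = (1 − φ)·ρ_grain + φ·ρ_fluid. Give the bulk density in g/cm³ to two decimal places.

Porosity at depth: phi = 0.68·exp(−0.578×2.3) = 0.68×0.2646 = 0.1800
Bulk density: ρ_b = (1−phi)ρ_g + phi·ρ_f = 0.8200×2.72 + 0.1800×1.04
       = 2.231 + 0.187 = 2.418 g/cm³

2.42 g/cm³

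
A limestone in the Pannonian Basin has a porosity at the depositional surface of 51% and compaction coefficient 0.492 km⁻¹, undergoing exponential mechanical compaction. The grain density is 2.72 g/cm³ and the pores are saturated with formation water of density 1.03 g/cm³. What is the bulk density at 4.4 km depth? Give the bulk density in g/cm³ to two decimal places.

2.62 g/cm³

Porosity at depth: n = 0.51·exp(−0.492×4.4) = 0.51×0.1148 = 0.0585
Bulk density: ρ_b = (1−n)ρ_g + n·ρ_f = 0.9415×2.72 + 0.0585×1.03
       = 2.561 + 0.060 = 2.621 g/cm³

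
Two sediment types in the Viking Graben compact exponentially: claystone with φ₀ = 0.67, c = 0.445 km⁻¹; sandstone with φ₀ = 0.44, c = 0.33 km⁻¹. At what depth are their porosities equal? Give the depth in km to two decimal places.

3.66 km

Set φ₀ₐ e^(−cₐd) = φ₀ᵦ e^(−cᵦd) ⇒ ln(φ₀ₐ/φ₀ᵦ) = (cₐ − cᵦ)·d
d = ln(0.67/0.44) / (0.445 − 0.33) = 0.4205 / 0.115 = 3.657 km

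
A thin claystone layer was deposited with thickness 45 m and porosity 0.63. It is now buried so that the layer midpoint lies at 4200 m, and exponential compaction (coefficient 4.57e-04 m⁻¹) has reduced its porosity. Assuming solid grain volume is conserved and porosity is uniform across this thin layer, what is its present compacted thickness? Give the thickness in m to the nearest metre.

Working in km (1 km = 1000 m; c in km⁻¹ = c in m⁻¹ × 1000):
Porosity at 4.2 km: phi = 0.63·exp(−0.457×4.2) = 0.0924
Solid-volume conservation: h(1−phi) = h₀(1−phi₀) ⇒ h = h₀·(1−phi₀)/(1−phi)
h = 0.045 × (1 − 0.63)/(1 − 0.0924) = 0.045 × 0.4077 = 0.0183 km

18 m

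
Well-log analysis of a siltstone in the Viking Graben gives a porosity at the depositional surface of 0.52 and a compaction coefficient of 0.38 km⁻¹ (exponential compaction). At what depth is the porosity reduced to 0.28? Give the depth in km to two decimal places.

Invert Athy's law: Z = ln(φ₀/φ) / k
Z = ln(0.52/0.28) / 0.38 = ln(1.857) / 0.38 = 0.6190 / 0.38 = 1.629 km

1.63 km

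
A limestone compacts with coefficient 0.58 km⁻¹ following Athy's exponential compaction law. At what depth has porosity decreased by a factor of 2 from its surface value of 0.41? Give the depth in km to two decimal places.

n/n₀ = 1/2 ⇒ exp(−k·Z) = 1/2 ⇒ Z = ln(2) / k
Z = 0.6931 / 0.58 = 1.195 km

1.20 km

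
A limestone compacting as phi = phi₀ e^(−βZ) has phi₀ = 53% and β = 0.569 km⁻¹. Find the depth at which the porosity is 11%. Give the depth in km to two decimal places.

2.76 km

Invert Athy's law: Z = ln(phi₀/phi) / β
Z = ln(0.53/0.11) / 0.569 = ln(4.818) / 0.569 = 1.5724 / 0.569 = 2.763 km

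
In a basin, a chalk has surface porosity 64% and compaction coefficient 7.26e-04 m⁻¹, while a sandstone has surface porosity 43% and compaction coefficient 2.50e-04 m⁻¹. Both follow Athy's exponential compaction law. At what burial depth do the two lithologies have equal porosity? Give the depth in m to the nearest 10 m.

Working in km (1 km = 1000 m; β in km⁻¹ = β in m⁻¹ × 1000):
Set φ₀ₐ e^(−βₐd) = φ₀ᵦ e^(−βᵦd) ⇒ ln(φ₀ₐ/φ₀ᵦ) = (βₐ − βᵦ)·d
d = ln(0.64/0.43) / (0.726 − 0.25) = 0.3977 / 0.476 = 0.835 km

840 m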